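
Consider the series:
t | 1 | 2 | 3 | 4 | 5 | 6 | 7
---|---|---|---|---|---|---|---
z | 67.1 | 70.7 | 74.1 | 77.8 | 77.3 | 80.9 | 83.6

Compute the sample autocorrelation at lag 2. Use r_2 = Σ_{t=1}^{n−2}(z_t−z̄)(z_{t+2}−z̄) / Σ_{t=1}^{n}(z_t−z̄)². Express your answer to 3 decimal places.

Mean z̄ = (67.1 + 70.7 + 74.1 + 77.8 + 77.3 + 80.9 + 83.6)/7 = 75.9286
Deviations from mean: -8.8286, -5.2286, -1.8286, 1.8714, 1.3714, 4.9714, 7.6714
Σ(z_t−z̄)(z_{t+2}−z̄) = (16.1437) + (-9.7849) + (-2.5078) + (9.3037) + (10.5208) = 23.6755
Denominator Σ(z_t−z̄)² = 197.5743
r_2 = 23.6755 / 197.5743 = 0.120

0.120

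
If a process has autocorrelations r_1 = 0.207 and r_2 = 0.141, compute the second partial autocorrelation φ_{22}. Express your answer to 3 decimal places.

0.103

φ_{22} = (r_2 − r_1²) / (1 − r_1²)
r_1² = (0.207)² = 0.042849
Numerator = 0.141 − 0.0428 = 0.0982; denominator = 1 − 0.0428 = 0.9572
φ_{22} = 0.0982 / 0.9572 = 0.103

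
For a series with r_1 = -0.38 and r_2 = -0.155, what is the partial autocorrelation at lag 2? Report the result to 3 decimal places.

-0.350

φ_{22} = (r_2 − r_1²) / (1 − r_1²)
r_1² = (-0.38)² = 0.1444
Numerator = -0.155 − 0.1444 = -0.2994; denominator = 1 − 0.1444 = 0.8556
φ_{22} = -0.2994 / 0.8556 = -0.350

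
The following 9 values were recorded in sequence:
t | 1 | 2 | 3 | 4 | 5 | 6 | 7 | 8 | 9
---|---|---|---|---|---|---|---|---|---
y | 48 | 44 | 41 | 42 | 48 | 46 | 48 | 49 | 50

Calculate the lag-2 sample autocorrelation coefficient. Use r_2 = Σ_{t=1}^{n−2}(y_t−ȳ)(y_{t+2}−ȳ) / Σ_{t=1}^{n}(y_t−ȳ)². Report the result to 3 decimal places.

Mean ȳ = (48 + 44 + 41 + 42 + 48 + 46 + 48 + 49 + 50)/9 = 46.2222
Σ(y_t−ȳ)(y_{t+2}−ȳ) = (-9.2840) + (9.3827) + (-9.2840) + (0.9383) + (3.1605) + (-0.6173) + (6.7160) = 1.0123
Denominator Σ(y_t−ȳ)² = 81.5556
r_2 = 1.0123 / 81.5556 = 0.012

0.012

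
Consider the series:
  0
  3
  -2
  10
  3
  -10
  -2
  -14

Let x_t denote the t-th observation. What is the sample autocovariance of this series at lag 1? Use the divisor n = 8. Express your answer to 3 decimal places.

2.844

Mean x̄ = (0 + 3 − 2 + 10 + 3 − 10 − 2 − 14)/8 = -1.5000
Σ_{t=1}^{7}(x_t−x̄)(x_{t+1}−x̄) = 22.7500
γ_1 = 22.7500 / 8 = 2.844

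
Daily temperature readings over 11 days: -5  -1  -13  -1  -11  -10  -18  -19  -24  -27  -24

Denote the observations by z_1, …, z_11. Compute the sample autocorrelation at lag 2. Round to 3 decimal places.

0.475

Mean z̄ = (-5 − 1 − 13 − 1 − 11 − 10 − 18 − 19 − 24 − 27 − 24)/11 = -13.9091
Numerator Σ_{t=1}^{9}(z_t−z̄)(z_{t+2}−z̄) = 405.8017
Denominator Σ(z_t−z̄)² = 854.9091
r_2 = 405.8017 / 854.9091 = 0.475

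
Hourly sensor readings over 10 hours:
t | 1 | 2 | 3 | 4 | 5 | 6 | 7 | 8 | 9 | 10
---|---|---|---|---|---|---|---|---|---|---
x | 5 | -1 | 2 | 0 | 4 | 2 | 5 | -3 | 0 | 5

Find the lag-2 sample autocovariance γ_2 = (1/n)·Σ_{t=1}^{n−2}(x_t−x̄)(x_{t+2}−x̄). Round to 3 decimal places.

-0.922

Mean x̄ = (5 − 1 + 2 + 0 + 4 + 2 + 5 − 3 + 0 + 5)/10 = 1.9000
Σ_{t=1}^{8}(x_t−x̄)(x_{t+2}−x̄) = -9.2200
γ_2 = -9.2200 / 10 = -0.922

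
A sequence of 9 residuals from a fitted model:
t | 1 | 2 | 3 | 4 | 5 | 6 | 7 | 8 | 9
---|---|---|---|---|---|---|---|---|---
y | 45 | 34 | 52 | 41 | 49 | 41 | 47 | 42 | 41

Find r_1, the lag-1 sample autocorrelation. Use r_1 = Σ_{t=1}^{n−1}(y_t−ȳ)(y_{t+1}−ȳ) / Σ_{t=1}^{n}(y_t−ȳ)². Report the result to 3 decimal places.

-0.675

Mean ȳ = (45 + 34 + 52 + 41 + 49 + 41 + 47 + 42 + 41)/9 = 43.5556
Numerator Σ_{t=1}^{8}(y_t−ȳ)(y_{t+1}−ȳ) = -154.0864
Denominator Σ(y_t−ȳ)² = 228.2222
r_1 = -154.0864 / 228.2222 = -0.675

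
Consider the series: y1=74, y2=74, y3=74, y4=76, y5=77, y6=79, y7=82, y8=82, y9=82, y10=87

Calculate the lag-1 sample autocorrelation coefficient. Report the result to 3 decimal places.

Mean ȳ = (74 + 74 + 74 + 76 + 77 + 79 + 82 + 82 + 82 + 87)/10 = 78.7000
Numerator Σ_{t=1}^{9}(y_t−ȳ)(y_{t+1}−ȳ) = 111.1100
Denominator Σ(y_t−ȳ)² = 178.1000
r_1 = 111.1100 / 178.1000 = 0.624

0.624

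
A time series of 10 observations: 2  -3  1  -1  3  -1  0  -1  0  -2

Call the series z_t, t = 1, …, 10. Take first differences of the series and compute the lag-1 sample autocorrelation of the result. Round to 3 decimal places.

-0.716

First differences Δz: -5, 4, -2, 4, -4, 1, -1, 1, -2
Mean of differences = -0.4444
Numerator Σ(Δz_t−Δz̄)(Δz_{t+1}−Δz̄) = -58.8642
Denominator Σ(Δz_t−Δz̄)² = 82.2222
r_1(Δz) = -58.8642 / 82.2222 = -0.716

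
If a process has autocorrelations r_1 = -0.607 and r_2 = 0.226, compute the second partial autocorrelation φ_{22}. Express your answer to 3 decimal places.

φ_{22} = (r_2 − r_1²) / (1 − r_1²)
r_1² = (-0.607)² = 0.368449
Numerator = 0.226 − 0.3684 = -0.1424; denominator = 1 − 0.3684 = 0.6316
φ_{22} = -0.1424 / 0.6316 = -0.226

-0.226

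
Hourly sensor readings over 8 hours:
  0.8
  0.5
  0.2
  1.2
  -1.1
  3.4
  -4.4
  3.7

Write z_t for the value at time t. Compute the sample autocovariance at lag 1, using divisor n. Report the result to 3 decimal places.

Mean z̄ = (0.8 + 0.5 + 0.2 + 1.2 − 1.1 + 3.4 − 4.4 + 3.7)/8 = 0.5375
Σ_{t=1}^{7}(z_t−z̄)(z_{t+1}−z̄) = -35.7414
γ_1 = -35.7414 / 8 = -4.468

-4.468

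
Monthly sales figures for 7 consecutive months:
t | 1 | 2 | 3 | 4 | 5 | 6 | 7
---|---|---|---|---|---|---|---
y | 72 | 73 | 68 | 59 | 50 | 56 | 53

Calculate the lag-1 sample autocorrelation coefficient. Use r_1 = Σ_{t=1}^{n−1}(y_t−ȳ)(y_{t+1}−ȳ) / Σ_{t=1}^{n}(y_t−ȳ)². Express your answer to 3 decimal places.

0.605

Mean ȳ = (72 + 73 + 68 + 59 + 50 + 56 + 53)/7 = 61.5714
Deviations from mean: 10.4286, 11.4286, 6.4286, -2.5714, -11.5714, -5.5714, -8.5714
Σ(y_t−ȳ)(y_{t+1}−ȳ) = (119.1837) + (73.4694) + (-16.5306) + (29.7551) + (64.4694) + (47.7551) = 318.1020
Denominator Σ(y_t−ȳ)² = 525.7143
r_1 = 318.1020 / 525.7143 = 0.605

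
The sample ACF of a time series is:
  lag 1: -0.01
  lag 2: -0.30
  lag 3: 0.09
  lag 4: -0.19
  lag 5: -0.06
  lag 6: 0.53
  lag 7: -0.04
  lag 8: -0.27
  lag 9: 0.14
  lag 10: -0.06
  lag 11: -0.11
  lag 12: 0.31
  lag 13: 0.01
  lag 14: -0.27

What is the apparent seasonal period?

6

The largest autocorrelation is r_6 = 0.53, with a weaker echo at lag 12 (0.31); the remaining lags stay at or below 0.14.
The dominant spike at lag 6 indicates a seasonal period of 6.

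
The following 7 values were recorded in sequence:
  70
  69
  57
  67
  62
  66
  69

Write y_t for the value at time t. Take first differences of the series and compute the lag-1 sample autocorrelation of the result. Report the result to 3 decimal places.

-0.565

First differences Δy: -1, -12, 10, -5, 4, 3
Mean of differences = -0.1667
Numerator Σ(Δy_t−Δȳ)(Δy_{t+1}−Δȳ) = -166.5278
Denominator Σ(Δy_t−Δȳ)² = 294.8333
r_1(Δy) = -166.5278 / 294.8333 = -0.565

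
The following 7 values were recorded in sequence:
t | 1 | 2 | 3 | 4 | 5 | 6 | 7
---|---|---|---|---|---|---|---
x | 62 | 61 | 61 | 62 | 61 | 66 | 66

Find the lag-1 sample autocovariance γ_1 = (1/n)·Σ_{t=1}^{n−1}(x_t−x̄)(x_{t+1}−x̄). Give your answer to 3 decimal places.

1.682

Mean x̄ = (62 + 61 + 61 + 62 + 61 + 66 + 66)/7 = 62.7143
Σ_{t=1}^{6}(x_t−x̄)(x_{t+1}−x̄) = 11.7755
γ_1 = 11.7755 / 7 = 1.682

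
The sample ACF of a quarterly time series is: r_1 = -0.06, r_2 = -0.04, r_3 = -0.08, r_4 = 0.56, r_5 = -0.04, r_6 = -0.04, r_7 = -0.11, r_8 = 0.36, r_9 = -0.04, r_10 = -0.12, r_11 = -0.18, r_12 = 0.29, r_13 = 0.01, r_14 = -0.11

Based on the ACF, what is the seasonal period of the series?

The largest autocorrelation is r_4 = 0.56, with weaker echoes at lags 8 (0.36) and 12 (0.29); the remaining lags stay at or below 0.01.
The dominant spike at lag 4 indicates a seasonal period of 4.

4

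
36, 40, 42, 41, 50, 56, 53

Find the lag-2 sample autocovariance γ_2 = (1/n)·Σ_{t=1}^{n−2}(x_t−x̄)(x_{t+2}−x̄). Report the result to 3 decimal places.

4.070

Mean x̄ = (36 + 40 + 42 + 41 + 50 + 56 + 53)/7 = 45.4286
Deviations: -9.4286, -5.4286, -3.4286, -4.4286, 4.5714, 10.5714, 7.5714
Σ_{t=1}^{5}(x_t−x̄)(x_{t+2}−x̄) = 28.4898
γ_2 = 28.4898 / 7 = 4.070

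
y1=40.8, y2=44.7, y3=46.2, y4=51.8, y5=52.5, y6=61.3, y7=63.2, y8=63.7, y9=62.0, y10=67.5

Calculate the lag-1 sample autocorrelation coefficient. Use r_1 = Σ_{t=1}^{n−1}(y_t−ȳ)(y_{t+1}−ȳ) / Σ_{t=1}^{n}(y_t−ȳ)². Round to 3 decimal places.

Mean ȳ = (40.8 + 44.7 + 46.2 + 51.8 + 52.5 + 61.3 + 63.2 + 63.7 + 62.0 + 67.5)/10 = 55.3700
Numerator Σ_{t=1}^{9}(y_t−ȳ)(y_{t+1}−ȳ) = 526.5751
Denominator Σ(y_t−ȳ)² = 788.1610
r_1 = 526.5751 / 788.1610 = 0.668

0.668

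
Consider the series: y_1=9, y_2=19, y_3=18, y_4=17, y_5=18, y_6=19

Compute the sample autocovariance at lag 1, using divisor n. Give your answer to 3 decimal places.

Mean ȳ = (9 + 19 + 18 + 17 + 18 + 19)/6 = 16.6667
Deviations: -7.6667, 2.3333, 1.3333, 0.3333, 1.3333, 2.3333
Σ_{t=1}^{5}(y_t−ȳ)(y_{t+1}−ȳ) = -10.7778
γ_1 = -10.7778 / 6 = -1.796

-1.796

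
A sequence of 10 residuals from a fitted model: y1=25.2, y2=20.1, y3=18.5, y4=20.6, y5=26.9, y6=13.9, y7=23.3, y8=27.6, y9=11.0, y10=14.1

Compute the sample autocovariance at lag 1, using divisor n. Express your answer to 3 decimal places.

Mean ȳ = (25.2 + 20.1 + 18.5 + 20.6 + 26.9 + 13.9 + 23.3 + 27.6 + 11.0 + 14.1)/10 = 20.1200
Σ_{t=1}^{9}(y_t−ȳ)(y_{t+1}−ȳ) = -49.0724
γ_1 = -49.0724 / 10 = -4.907

-4.907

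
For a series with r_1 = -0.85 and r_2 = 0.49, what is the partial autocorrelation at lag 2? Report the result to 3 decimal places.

-0.838

φ_{22} = (r_2 − r_1²) / (1 − r_1²)
r_1² = (-0.85)² = 0.7225
Numerator = 0.49 − 0.7225 = -0.2325; denominator = 1 − 0.7225 = 0.2775
φ_{22} = -0.2325 / 0.2775 = -0.838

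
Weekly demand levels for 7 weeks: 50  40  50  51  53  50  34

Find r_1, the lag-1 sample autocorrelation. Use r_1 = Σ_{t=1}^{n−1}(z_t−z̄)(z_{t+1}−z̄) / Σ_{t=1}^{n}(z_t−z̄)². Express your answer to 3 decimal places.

-0.087

Mean z̄ = (50 + 40 + 50 + 51 + 53 + 50 + 34)/7 = 46.8571
Deviations from mean: 3.1429, -6.8571, 3.1429, 4.1429, 6.1429, 3.1429, -12.8571
Numerator Σ_{t=1}^{6}(z_t−z̄)(z_{t+1}−z̄) = -25.7347
Denominator Σ(z_t−z̄)² = 296.8571
r_1 = -25.7347 / 296.8571 = -0.087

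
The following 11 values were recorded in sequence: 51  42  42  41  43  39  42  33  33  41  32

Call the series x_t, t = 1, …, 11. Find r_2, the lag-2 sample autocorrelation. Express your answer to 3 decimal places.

Mean x̄ = (51 + 42 + 42 + 41 + 43 + 39 + 42 + 33 + 33 + 41 + 32)/11 = 39.9091
Numerator Σ_{t=1}^{9}(x_t−x̄)(x_{t+2}−x̄) = 76.3471
Denominator Σ(x_t−x̄)² = 306.9091
r_2 = 76.3471 / 306.9091 = 0.249

0.249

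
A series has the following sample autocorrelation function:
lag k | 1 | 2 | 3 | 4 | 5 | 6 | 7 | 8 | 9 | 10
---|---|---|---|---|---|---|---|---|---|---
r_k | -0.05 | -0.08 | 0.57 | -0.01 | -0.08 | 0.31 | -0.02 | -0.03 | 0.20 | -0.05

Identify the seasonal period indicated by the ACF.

The largest autocorrelation is r_3 = 0.57, with weaker echoes at lags 6 (0.31) and 9 (0.20); the remaining lags stay at or below -0.01.
The dominant spike at lag 3 indicates a seasonal period of 3.

3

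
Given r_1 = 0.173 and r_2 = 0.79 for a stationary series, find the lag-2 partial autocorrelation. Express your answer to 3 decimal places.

φ_{22} = (r_2 − r_1²) / (1 − r_1²)
r_1² = (0.173)² = 0.029929
Numerator = 0.79 − 0.0299 = 0.7601; denominator = 1 − 0.0299 = 0.9701
φ_{22} = 0.7601 / 0.9701 = 0.784

0.784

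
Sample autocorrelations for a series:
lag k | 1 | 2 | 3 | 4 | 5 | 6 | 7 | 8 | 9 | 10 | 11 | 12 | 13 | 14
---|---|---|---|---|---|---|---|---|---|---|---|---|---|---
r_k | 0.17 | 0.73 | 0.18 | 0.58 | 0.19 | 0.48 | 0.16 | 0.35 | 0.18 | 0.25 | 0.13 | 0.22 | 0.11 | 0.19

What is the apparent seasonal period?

The largest autocorrelation is r_2 = 0.73, with weaker echoes at lags 4 (0.58), 6 (0.48), 8 (0.35), 10 (0.25) and 12 (0.22); the remaining lags stay at or below 0.19.
The dominant spike at lag 2 indicates a seasonal period of 2.

2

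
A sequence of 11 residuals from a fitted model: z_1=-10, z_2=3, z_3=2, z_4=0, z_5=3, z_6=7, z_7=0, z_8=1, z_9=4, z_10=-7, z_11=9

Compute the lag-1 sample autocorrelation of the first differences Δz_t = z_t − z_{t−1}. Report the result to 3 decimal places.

First differences Δz: 13, -1, -2, 3, 4, -7, 1, 3, -11, 16
Mean of differences = 1.9000
Numerator Σ(Δz_t−Δz̄)(Δz_{t+1}−Δz̄) = -230.6100
Denominator Σ(Δz_t−Δz̄)² = 598.9000
r_1(Δz) = -230.6100 / 598.9000 = -0.385

-0.385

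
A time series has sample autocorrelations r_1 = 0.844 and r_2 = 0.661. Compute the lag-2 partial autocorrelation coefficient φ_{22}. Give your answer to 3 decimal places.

φ_{22} = (r_2 − r_1²) / (1 − r_1²)
r_1² = (0.844)² = 0.712336
Numerator = 0.661 − 0.7123 = -0.0513; denominator = 1 − 0.7123 = 0.2877
φ_{22} = -0.0513 / 0.2877 = -0.178

-0.178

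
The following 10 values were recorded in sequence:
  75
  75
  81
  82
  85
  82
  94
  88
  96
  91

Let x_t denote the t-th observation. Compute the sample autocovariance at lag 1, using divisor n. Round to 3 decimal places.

Mean x̄ = (75 + 75 + 81 + 82 + 85 + 82 + 94 + 88 + 96 + 91)/10 = 84.9000
Σ_{t=1}^{9}(x_t−x̄)(x_{t+1}−x̄) = 251.2900
γ_1 = 251.2900 / 10 = 25.129

25.129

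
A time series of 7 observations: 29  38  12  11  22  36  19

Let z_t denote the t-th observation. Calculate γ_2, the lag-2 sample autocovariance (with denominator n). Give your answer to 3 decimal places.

-52.557

Mean z̄ = (29 + 38 + 12 + 11 + 22 + 36 + 19)/7 = 23.8571
Deviations: 5.1429, 14.1429, -11.8571, -12.8571, -1.8571, 12.1429, -4.8571
Σ_{t=1}^{5}(z_t−z̄)(z_{t+2}−z̄) = -367.8980
γ_2 = -367.8980 / 7 = -52.557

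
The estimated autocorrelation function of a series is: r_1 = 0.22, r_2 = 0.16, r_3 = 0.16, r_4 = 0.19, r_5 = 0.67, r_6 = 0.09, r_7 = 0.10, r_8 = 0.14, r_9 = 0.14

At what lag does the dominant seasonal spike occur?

5

The largest autocorrelation is r_5 = 0.67; the remaining lags stay at or below 0.22. The elevated value at lag 1 (0.22), dropping to 0.16 at lag 2, reflects decaying short-term dependence rather than seasonality.
The dominant spike at lag 5 indicates a seasonal period of 5.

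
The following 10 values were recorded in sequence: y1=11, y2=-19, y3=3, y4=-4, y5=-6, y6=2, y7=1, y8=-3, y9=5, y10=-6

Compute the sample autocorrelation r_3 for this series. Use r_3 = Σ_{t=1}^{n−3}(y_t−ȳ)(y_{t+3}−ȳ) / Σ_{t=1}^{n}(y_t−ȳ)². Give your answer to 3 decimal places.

0.127

Mean ȳ = (11 − 19 + 3 − 4 − 6 + 2 + 1 − 3 + 5 − 6)/10 = -1.6000
Numerator Σ_{t=1}^{7}(y_t−ȳ)(y_{t+3}−ȳ) = 75.1200
Denominator Σ(y_t−ȳ)² = 592.4000
r_3 = 75.1200 / 592.4000 = 0.127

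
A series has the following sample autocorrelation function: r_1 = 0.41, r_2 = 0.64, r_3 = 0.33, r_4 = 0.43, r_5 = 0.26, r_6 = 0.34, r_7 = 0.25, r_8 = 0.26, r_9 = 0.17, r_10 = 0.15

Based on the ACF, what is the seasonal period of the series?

The largest autocorrelation is r_2 = 0.64, with a weaker echo at lag 4 (0.43); the remaining lags stay at or below 0.41.
The dominant spike at lag 2 indicates a seasonal period of 2.

2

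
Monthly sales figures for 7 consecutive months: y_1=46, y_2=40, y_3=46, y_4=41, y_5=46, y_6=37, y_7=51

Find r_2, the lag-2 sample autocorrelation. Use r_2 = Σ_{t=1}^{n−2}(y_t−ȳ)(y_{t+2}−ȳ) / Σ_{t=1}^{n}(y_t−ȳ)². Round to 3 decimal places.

Mean ȳ = (46 + 40 + 46 + 41 + 46 + 37 + 51)/7 = 43.8571
Σ(y_t−ȳ)(y_{t+2}−ȳ) = (4.5918) + (11.0204) + (4.5918) + (19.5918) + (15.3061) = 55.1020
Denominator Σ(y_t−ȳ)² = 134.8571
r_2 = 55.1020 / 134.8571 = 0.409

0.409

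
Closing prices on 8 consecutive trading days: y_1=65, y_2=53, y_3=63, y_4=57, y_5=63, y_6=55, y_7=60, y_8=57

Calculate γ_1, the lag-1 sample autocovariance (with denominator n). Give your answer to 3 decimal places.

Mean ȳ = (65 + 53 + 63 + 57 + 63 + 55 + 60 + 57)/8 = 59.1250
Deviations: 5.8750, -6.1250, 3.8750, -2.1250, 3.8750, -4.1250, 0.8750, -2.1250
Σ_{t=1}^{7}(y_t−ȳ)(y_{t+1}−ȳ) = -97.6406
γ_1 = -97.6406 / 8 = -12.205

-12.205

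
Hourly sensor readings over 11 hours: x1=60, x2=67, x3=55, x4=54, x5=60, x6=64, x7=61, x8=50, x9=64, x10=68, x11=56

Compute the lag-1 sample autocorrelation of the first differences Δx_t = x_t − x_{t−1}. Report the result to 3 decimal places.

First differences Δx: 7, -12, -1, 6, 4, -3, -11, 14, 4, -12
Mean of differences = -0.4000
Numerator Σ(Δx_t−Δx̄)(Δx_{t+1}−Δx̄) = -178.7600
Denominator Σ(Δx_t−Δx̄)² = 730.4000
r_1(Δx) = -178.7600 / 730.4000 = -0.245

-0.245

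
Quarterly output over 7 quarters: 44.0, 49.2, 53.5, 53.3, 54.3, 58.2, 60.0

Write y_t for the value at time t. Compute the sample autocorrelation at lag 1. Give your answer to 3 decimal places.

Mean ȳ = (44.0 + 49.2 + 53.5 + 53.3 + 54.3 + 58.2 + 60.0)/7 = 53.2143
Deviations from mean: -9.2143, -4.0143, 0.2857, 0.0857, 1.0857, 4.9857, 6.7857
Numerator Σ_{t=1}^{6}(y_t−ȳ)(y_{t+1}−ȳ) = 75.2041
Denominator Σ(y_t−ȳ)² = 173.1886
r_1 = 75.2041 / 173.1886 = 0.434

0.434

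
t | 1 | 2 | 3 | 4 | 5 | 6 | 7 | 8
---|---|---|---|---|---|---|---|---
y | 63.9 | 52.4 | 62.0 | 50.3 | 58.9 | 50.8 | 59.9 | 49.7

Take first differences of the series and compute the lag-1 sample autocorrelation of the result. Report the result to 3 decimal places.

-0.832

First differences Δy: -11.5, 9.6, -11.7, 8.6, -8.1, 9.1, -10.2
Mean of differences = -2.0286
Numerator Σ(Δy_t−Δȳ)(Δy_{t+1}−Δȳ) = -548.4308
Denominator Σ(Δy_t−Δȳ)² = 658.9143
r_1(Δy) = -548.4308 / 658.9143 = -0.832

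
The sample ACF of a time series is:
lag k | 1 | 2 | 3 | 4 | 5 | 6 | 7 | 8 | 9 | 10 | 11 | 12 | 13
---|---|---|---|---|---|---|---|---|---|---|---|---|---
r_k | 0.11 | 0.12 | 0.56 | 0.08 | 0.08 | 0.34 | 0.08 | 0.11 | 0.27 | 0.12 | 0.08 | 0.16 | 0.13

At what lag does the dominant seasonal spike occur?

3

The largest autocorrelation is r_3 = 0.56, with weaker echoes at lags 6 (0.34), 9 (0.27) and 12 (0.16); the remaining lags stay at or below 0.13.
The dominant spike at lag 3 indicates a seasonal period of 3.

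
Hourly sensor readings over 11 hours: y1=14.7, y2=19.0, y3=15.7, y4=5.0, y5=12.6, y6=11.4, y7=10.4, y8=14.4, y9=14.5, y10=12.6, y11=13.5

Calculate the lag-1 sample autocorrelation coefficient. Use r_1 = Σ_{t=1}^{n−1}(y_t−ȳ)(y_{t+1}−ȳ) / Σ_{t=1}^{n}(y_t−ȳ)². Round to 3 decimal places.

0.085

Mean ȳ = (14.7 + 19.0 + 15.7 + 5.0 + 12.6 + 11.4 + 10.4 + 14.4 + 14.5 + 12.6 + 13.5)/11 = 13.0727
Numerator Σ_{t=1}^{10}(y_t−ȳ)(y_{t+1}−ȳ) = 10.5565
Denominator Σ(y_t−ȳ)² = 124.2218
r_1 = 10.5565 / 124.2218 = 0.085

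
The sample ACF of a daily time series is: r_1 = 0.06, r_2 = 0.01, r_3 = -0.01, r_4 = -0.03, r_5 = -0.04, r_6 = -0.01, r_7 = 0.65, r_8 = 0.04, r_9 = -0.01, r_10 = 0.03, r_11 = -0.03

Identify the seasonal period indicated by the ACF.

The largest autocorrelation is r_7 = 0.65; the remaining lags stay at or below 0.06.
The dominant spike at lag 7 indicates a seasonal period of 7.

7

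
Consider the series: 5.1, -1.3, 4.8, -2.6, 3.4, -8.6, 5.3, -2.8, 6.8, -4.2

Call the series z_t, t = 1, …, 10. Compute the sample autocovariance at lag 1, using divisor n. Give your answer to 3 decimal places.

Mean z̄ = (5.1 − 1.3 + 4.8 − 2.6 + 3.4 − 8.6 + 5.3 − 2.8 + 6.8 − 4.2)/10 = 0.5900
Σ_{t=1}^{9}(z_t−z̄)(z_{t+1}−z̄) = -174.7481
γ_1 = -174.7481 / 10 = -17.475

-17.475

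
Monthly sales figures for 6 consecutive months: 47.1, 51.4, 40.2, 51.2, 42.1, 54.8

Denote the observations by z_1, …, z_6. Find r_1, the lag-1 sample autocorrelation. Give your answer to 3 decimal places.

-0.700

Mean z̄ = (47.1 + 51.4 + 40.2 + 51.2 + 42.1 + 54.8)/6 = 47.8000
Numerator Σ_{t=1}^{5}(z_t−z̄)(z_{t+1}−z̄) = -115.0000
Denominator Σ(z_t−z̄)² = 164.2600
r_1 = -115.0000 / 164.2600 = -0.700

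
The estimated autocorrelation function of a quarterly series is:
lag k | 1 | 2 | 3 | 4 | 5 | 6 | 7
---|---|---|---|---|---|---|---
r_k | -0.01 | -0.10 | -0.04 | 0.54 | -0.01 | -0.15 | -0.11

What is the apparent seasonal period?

4

The largest autocorrelation is r_4 = 0.54; the remaining lags stay at or below -0.01.
The dominant spike at lag 4 indicates a seasonal period of 4.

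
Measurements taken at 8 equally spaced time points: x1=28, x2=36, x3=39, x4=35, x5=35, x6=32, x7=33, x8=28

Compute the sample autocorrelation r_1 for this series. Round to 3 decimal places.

Mean x̄ = (28 + 36 + 39 + 35 + 35 + 32 + 33 + 28)/8 = 33.2500
Deviations from mean: -5.2500, 2.7500, 5.7500, 1.7500, 1.7500, -1.2500, -0.2500, -5.2500
Σ(x_t−x̄)(x_{t+1}−x̄) = (-14.4375) + (15.8125) + (10.0625) + (3.0625) + (-2.1875) + (0.3125) + (1.3125) = 13.9375
Denominator Σ(x_t−x̄)² = 103.5000
r_1 = 13.9375 / 103.5000 = 0.135

0.135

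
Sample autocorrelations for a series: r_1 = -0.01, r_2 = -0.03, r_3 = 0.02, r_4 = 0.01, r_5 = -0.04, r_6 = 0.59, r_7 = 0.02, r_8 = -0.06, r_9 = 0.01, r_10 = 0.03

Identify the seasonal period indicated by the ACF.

6

The largest autocorrelation is r_6 = 0.59; the remaining lags stay at or below 0.03.
The dominant spike at lag 6 indicates a seasonal period of 6.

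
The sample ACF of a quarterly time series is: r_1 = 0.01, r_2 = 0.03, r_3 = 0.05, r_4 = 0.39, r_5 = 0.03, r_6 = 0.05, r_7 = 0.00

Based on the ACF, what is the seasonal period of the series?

The largest autocorrelation is r_4 = 0.39; the remaining lags stay at or below 0.05.
The dominant spike at lag 4 indicates a seasonal period of 4.

4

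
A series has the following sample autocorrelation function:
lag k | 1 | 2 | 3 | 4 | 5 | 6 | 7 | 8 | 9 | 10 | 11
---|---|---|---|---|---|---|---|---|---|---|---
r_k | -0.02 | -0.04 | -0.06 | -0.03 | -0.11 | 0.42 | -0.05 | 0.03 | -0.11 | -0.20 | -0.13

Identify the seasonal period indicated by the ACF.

6

The largest autocorrelation is r_6 = 0.42; the remaining lags stay at or below 0.03.
The dominant spike at lag 6 indicates a seasonal period of 6.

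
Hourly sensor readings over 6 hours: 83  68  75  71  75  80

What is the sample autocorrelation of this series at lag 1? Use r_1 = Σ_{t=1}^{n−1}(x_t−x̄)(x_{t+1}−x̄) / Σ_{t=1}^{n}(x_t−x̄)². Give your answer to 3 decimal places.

Mean x̄ = (83 + 68 + 75 + 71 + 75 + 80)/6 = 75.3333
Σ(x_t−x̄)(x_{t+1}−x̄) = (-56.2222) + (2.4444) + (1.4444) + (1.4444) + (-1.5556) = -52.4444
Denominator Σ(x_t−x̄)² = 153.3333
r_1 = -52.4444 / 153.3333 = -0.342

-0.342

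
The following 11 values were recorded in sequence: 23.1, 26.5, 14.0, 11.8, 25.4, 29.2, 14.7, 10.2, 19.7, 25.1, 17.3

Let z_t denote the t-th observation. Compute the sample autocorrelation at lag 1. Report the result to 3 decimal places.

0.060

Mean z̄ = (23.1 + 26.5 + 14.0 + 11.8 + 25.4 + 29.2 + 14.7 + 10.2 + 19.7 + 25.1 + 17.3)/11 = 19.7273
Numerator Σ_{t=1}^{10}(z_t−z̄)(z_{t+1}−z̄) = 25.5683
Denominator Σ(z_t−z̄)² = 425.6018
r_1 = 25.5683 / 425.6018 = 0.060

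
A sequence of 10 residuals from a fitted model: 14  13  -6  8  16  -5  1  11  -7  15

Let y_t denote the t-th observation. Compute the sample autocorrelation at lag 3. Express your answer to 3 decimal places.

0.455

Mean ȳ = (14 + 13 − 6 + 8 + 16 − 5 + 1 + 11 − 7 + 15)/10 = 6.0000
Σ(y_t−ȳ)(y_{t+3}−ȳ) = (16.0000) + (70.0000) + (132.0000) + (-10.0000) + (50.0000) + (143.0000) + (-45.0000) = 356.0000
Denominator Σ(y_t−ȳ)² = 782.0000
r_3 = 356.0000 / 782.0000 = 0.455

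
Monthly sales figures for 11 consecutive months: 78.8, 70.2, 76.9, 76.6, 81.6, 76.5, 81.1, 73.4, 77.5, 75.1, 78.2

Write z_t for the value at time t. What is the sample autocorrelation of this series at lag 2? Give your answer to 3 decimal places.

0.310

Mean z̄ = (78.8 + 70.2 + 76.9 + 76.6 + 81.6 + 76.5 + 81.1 + 73.4 + 77.5 + 75.1 + 78.2)/11 = 76.9000
Numerator Σ_{t=1}^{9}(z_t−z̄)(z_{t+2}−z̄) = 32.8700
Denominator Σ(z_t−z̄)² = 106.0200
r_2 = 32.8700 / 106.0200 = 0.310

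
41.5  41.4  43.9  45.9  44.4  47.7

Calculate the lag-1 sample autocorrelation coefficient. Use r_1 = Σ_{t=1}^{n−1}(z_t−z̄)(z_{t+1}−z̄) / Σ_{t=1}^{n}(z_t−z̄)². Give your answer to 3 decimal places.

Mean z̄ = (41.5 + 41.4 + 43.9 + 45.9 + 44.4 + 47.7)/6 = 44.1333
Deviations from mean: -2.6333, -2.7333, -0.2333, 1.7667, 0.2667, 3.5667
Numerator Σ_{t=1}^{5}(z_t−z̄)(z_{t+1}−z̄) = 8.8456
Denominator Σ(z_t−z̄)² = 30.3733
r_1 = 8.8456 / 30.3733 = 0.291

0.291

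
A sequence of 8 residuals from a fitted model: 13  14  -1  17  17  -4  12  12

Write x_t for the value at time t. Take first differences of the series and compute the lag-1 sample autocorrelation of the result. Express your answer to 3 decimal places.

First differences Δx: 1, -15, 18, 0, -21, 16, 0
Mean of differences = -0.1429
Numerator Σ(Δx_t−Δx̄)(Δx_{t+1}−Δx̄) = -621.3061
Denominator Σ(Δx_t−Δx̄)² = 1246.8571
r_1(Δx) = -621.3061 / 1246.8571 = -0.498

-0.498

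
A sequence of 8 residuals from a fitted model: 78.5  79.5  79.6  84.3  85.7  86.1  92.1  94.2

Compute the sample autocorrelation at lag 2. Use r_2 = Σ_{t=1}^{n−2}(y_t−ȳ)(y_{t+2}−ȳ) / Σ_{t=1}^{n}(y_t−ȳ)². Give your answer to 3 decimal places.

0.207

Mean ȳ = (78.5 + 79.5 + 79.6 + 84.3 + 85.7 + 86.1 + 92.1 + 94.2)/8 = 85.0000
Deviations from mean: -6.5000, -5.5000, -5.4000, -0.7000, 0.7000, 1.1000, 7.1000, 9.2000
Σ(y_t−ȳ)(y_{t+2}−ȳ) = (35.1000) + (3.8500) + (-3.7800) + (-0.7700) + (4.9700) + (10.1200) = 49.4900
Denominator Σ(y_t−ȳ)² = 238.9000
r_2 = 49.4900 / 238.9000 = 0.207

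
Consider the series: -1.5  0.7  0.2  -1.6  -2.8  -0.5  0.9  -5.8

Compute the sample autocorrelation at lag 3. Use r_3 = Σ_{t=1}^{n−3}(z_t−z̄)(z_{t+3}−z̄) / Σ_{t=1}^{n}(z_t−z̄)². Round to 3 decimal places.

0.127

Mean z̄ = (-1.5 + 0.7 + 0.2 − 1.6 − 2.8 − 0.5 + 0.9 − 5.8)/8 = -1.3000
Deviations from mean: -0.2000, 2.0000, 1.5000, -0.3000, -1.5000, 0.8000, 2.2000, -4.5000
Σ(z_t−z̄)(z_{t+3}−z̄) = (0.0600) + (-3.0000) + (1.2000) + (-0.6600) + (6.7500) = 4.3500
Denominator Σ(z_t−z̄)² = 34.3600
r_3 = 4.3500 / 34.3600 = 0.127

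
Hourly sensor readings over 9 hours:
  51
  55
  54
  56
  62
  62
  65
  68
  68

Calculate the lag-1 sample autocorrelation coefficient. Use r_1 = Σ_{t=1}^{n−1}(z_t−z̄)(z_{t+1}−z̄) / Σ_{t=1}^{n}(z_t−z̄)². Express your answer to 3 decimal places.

Mean z̄ = (51 + 55 + 54 + 56 + 62 + 62 + 65 + 68 + 68)/9 = 60.1111
Numerator Σ_{t=1}^{8}(z_t−z̄)(z_{t+1}−z̄) = 208.7654
Denominator Σ(z_t−z̄)² = 318.8889
r_1 = 208.7654 / 318.8889 = 0.655

0.655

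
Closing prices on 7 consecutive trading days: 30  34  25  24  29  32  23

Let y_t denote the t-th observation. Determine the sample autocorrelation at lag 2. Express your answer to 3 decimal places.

Mean ȳ = (30 + 34 + 25 + 24 + 29 + 32 + 23)/7 = 28.1429
Deviations from mean: 1.8571, 5.8571, -3.1429, -4.1429, 0.8571, 3.8571, -5.1429
Numerator Σ_{t=1}^{5}(y_t−ȳ)(y_{t+2}−ȳ) = -53.1837
Denominator Σ(y_t−ȳ)² = 106.8571
r_2 = -53.1837 / 106.8571 = -0.498

-0.498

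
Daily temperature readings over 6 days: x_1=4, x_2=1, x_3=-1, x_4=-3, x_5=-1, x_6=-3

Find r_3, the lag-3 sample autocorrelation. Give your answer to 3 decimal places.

-0.303

Mean x̄ = (4 + 1 − 1 − 3 − 1 − 3)/6 = -0.5000
Numerator Σ_{t=1}^{3}(x_t−x̄)(x_{t+3}−x̄) = -10.7500
Denominator Σ(x_t−x̄)² = 35.5000
r_3 = -10.7500 / 35.5000 = -0.303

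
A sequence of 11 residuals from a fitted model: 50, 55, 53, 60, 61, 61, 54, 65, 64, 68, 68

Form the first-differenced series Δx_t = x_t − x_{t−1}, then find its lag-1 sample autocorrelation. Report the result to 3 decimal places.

First differences Δx: 5, -2, 7, 1, 0, -7, 11, -1, 4, 0
Mean of differences = 1.8000
Numerator Σ(Δx_t−Δx̄)(Δx_{t+1}−Δx̄) = -135.6400
Denominator Σ(Δx_t−Δx̄)² = 233.6000
r_1(Δx) = -135.6400 / 233.6000 = -0.581

-0.581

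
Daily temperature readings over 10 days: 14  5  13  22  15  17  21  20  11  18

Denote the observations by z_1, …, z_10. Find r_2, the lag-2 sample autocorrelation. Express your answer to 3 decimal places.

Mean z̄ = (14 + 5 + 13 + 22 + 15 + 17 + 21 + 20 + 11 + 18)/10 = 15.6000
Numerator Σ_{t=1}^{8}(z_t−z̄)(z_{t+2}−z̄) = -64.5200
Denominator Σ(z_t−z̄)² = 240.4000
r_2 = -64.5200 / 240.4000 = -0.268

-0.268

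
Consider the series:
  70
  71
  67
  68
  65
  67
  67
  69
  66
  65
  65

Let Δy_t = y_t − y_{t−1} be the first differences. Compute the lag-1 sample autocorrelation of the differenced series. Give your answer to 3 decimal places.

First differences Δy: 1, -4, 1, -3, 2, 0, 2, -3, -1, 0
Mean of differences = -0.5000
Numerator Σ(Δy_t−Δȳ)(Δy_{t+1}−Δȳ) = -23.2500
Denominator Σ(Δy_t−Δȳ)² = 42.5000
r_1(Δy) = -23.2500 / 42.5000 = -0.547

-0.547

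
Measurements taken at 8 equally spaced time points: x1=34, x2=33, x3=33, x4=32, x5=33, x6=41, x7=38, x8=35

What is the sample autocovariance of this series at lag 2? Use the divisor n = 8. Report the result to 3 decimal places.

-1.520

Mean x̄ = (34 + 33 + 33 + 32 + 33 + 41 + 38 + 35)/8 = 34.8750
Deviations: -0.8750, -1.8750, -1.8750, -2.8750, -1.8750, 6.1250, 3.1250, 0.1250
Σ_{t=1}^{6}(x_t−x̄)(x_{t+2}−x̄) = -12.1563
γ_2 = -12.1563 / 8 = -1.520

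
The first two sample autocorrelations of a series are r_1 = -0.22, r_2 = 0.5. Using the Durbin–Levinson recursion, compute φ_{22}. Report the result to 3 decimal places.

φ_{22} = (r_2 − r_1²) / (1 − r_1²)
r_1² = (-0.22)² = 0.0484
Numerator = 0.5 − 0.0484 = 0.4516; denominator = 1 − 0.0484 = 0.9516
φ_{22} = 0.4516 / 0.9516 = 0.475

0.475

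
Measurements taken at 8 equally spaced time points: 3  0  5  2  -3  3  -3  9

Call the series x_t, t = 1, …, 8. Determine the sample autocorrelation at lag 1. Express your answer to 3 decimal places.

-0.465

Mean x̄ = (3 + 0 + 5 + 2 − 3 + 3 − 3 + 9)/8 = 2.0000
Numerator Σ_{t=1}^{7}(x_t−x̄)(x_{t+1}−x̄) = -53.0000
Denominator Σ(x_t−x̄)² = 114.0000
r_1 = -53.0000 / 114.0000 = -0.465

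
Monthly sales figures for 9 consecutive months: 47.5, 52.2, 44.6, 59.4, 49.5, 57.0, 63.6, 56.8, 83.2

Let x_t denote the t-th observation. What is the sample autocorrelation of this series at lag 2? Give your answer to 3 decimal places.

0.306

Mean x̄ = (47.5 + 52.2 + 44.6 + 59.4 + 49.5 + 57.0 + 63.6 + 56.8 + 83.2)/9 = 57.0889
Numerator Σ_{t=1}^{7}(x_t−x̄)(x_{t+2}−x̄) = 323.6531
Denominator Σ(x_t−x̄)² = 1059.0289
r_2 = 323.6531 / 1059.0289 = 0.306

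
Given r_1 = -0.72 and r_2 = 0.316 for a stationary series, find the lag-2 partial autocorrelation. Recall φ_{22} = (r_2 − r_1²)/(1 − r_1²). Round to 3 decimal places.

-0.420

φ_{22} = (r_2 − r_1²) / (1 − r_1²)
r_1² = (-0.72)² = 0.5184
Numerator = 0.316 − 0.5184 = -0.2024; denominator = 1 − 0.5184 = 0.4816
φ_{22} = -0.2024 / 0.4816 = -0.420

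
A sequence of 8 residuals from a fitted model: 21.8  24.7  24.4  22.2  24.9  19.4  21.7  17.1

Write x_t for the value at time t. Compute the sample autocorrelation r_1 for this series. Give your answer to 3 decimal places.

0.030

Mean x̄ = (21.8 + 24.7 + 24.4 + 22.2 + 24.9 + 19.4 + 21.7 + 17.1)/8 = 22.0250
Deviations from mean: -0.2250, 2.6750, 2.3750, 0.1750, 2.8750, -2.6250, -0.3250, -4.9250
Σ(x_t−x̄)(x_{t+1}−x̄) = (-0.6019) + (6.3531) + (0.4156) + (0.5031) + (-7.5469) + (0.8531) + (1.6006) = 1.5769
Denominator Σ(x_t−x̄)² = 52.3950
r_1 = 1.5769 / 52.3950 = 0.030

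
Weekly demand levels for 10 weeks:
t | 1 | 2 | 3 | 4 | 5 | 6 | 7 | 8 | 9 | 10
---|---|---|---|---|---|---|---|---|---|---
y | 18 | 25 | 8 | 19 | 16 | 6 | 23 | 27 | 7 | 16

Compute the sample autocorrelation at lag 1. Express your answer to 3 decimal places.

-0.339

Mean ȳ = (18 + 25 + 8 + 19 + 16 + 6 + 23 + 27 + 7 + 16)/10 = 16.5000
Numerator Σ_{t=1}^{9}(y_t−ȳ)(y_{t+1}−ȳ) = -171.7500
Denominator Σ(y_t−ȳ)² = 506.5000
r_1 = -171.7500 / 506.5000 = -0.339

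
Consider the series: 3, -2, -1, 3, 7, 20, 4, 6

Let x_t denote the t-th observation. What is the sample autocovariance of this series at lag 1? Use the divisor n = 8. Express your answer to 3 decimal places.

Mean x̄ = (3 − 2 − 1 + 3 + 7 + 20 + 4 + 6)/8 = 5.0000
Σ_{t=1}^{7}(x_t−x̄)(x_{t+1}−x̄) = 78.0000
γ_1 = 78.0000 / 8 = 9.750

9.750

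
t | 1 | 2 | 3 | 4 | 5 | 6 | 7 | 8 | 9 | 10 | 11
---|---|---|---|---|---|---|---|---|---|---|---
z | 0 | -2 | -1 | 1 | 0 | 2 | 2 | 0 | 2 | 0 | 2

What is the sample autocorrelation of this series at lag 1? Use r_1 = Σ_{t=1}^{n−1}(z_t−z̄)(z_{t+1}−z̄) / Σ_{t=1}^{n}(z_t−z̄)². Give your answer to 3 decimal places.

0.135

Mean z̄ = (0 − 2 − 1 + 1 + 0 + 2 + 2 + 0 + 2 + 0 + 2)/11 = 0.5455
Numerator Σ_{t=1}^{10}(z_t−z̄)(z_{t+1}−z̄) = 2.5207
Denominator Σ(z_t−z̄)² = 18.7273
r_1 = 2.5207 / 18.7273 = 0.135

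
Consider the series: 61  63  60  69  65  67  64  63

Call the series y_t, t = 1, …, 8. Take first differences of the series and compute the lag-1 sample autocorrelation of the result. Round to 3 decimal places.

-0.651

First differences Δy: 2, -3, 9, -4, 2, -3, -1
Mean of differences = 0.2857
Numerator Σ(Δy_t−Δȳ)(Δy_{t+1}−Δȳ) = -80.3673
Denominator Σ(Δy_t−Δȳ)² = 123.4286
r_1(Δy) = -80.3673 / 123.4286 = -0.651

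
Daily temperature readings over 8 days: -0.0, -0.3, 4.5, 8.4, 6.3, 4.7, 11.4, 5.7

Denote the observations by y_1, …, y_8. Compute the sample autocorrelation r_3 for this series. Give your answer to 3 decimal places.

Mean ȳ = (-0.0 − 0.3 + 4.5 + 8.4 + 6.3 + 4.7 + 11.4 + 5.7)/8 = 5.0875
Deviations from mean: -5.0875, -5.3875, -0.5875, 3.3125, 1.2125, -0.3875, 6.3125, 0.6125
Numerator Σ_{t=1}^{5}(y_t−ȳ)(y_{t+3}−ȳ) = -1.5042
Denominator Σ(y_t−ȳ)² = 108.0688
r_3 = -1.5042 / 108.0688 = -0.014

-0.014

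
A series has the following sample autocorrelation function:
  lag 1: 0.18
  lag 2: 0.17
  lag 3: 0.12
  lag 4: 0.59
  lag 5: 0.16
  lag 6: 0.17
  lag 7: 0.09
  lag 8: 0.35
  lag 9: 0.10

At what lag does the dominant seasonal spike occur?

The largest autocorrelation is r_4 = 0.59, with a weaker echo at lag 8 (0.35); the remaining lags stay at or below 0.18.
The dominant spike at lag 4 indicates a seasonal period of 4.

4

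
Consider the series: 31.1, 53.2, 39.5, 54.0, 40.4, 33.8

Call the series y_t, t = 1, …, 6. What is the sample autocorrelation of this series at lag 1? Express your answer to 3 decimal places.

-0.401

Mean ȳ = (31.1 + 53.2 + 39.5 + 54.0 + 40.4 + 33.8)/6 = 42.0000
Deviations from mean: -10.9000, 11.2000, -2.5000, 12.0000, -1.6000, -8.2000
Numerator Σ_{t=1}^{5}(y_t−ȳ)(y_{t+1}−ȳ) = -186.1600
Denominator Σ(y_t−ȳ)² = 464.3000
r_1 = -186.1600 / 464.3000 = -0.401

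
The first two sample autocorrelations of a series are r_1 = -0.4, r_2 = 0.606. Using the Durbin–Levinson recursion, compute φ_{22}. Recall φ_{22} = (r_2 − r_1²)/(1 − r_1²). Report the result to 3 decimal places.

φ_{22} = (r_2 − r_1²) / (1 − r_1²)
r_1² = (-0.4)² = 0.16
Numerator = 0.606 − 0.1600 = 0.4460; denominator = 1 − 0.1600 = 0.8400
φ_{22} = 0.4460 / 0.8400 = 0.531

0.531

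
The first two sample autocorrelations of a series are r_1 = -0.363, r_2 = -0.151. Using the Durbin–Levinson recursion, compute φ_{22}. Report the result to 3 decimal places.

φ_{22} = (r_2 − r_1²) / (1 − r_1²)
r_1² = (-0.363)² = 0.131769
Numerator = -0.151 − 0.1318 = -0.2828; denominator = 1 − 0.1318 = 0.8682
φ_{22} = -0.2828 / 0.8682 = -0.326

-0.326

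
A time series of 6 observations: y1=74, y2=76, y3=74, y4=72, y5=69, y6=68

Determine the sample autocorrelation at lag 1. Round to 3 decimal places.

Mean ȳ = (74 + 76 + 74 + 72 + 69 + 68)/6 = 72.1667
Σ(y_t−ȳ)(y_{t+1}−ȳ) = (7.0278) + (7.0278) + (-0.3056) + (0.5278) + (13.1944) = 27.4722
Denominator Σ(y_t−ȳ)² = 48.8333
r_1 = 27.4722 / 48.8333 = 0.563

0.563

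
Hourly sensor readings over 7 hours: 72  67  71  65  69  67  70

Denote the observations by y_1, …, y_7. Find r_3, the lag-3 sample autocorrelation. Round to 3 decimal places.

-0.571

Mean ȳ = (72 + 67 + 71 + 65 + 69 + 67 + 70)/7 = 68.7143
Deviations from mean: 3.2857, -1.7143, 2.2857, -3.7143, 0.2857, -1.7143, 1.2857
Numerator Σ_{t=1}^{4}(y_t−ȳ)(y_{t+3}−ȳ) = -21.3878
Denominator Σ(y_t−ȳ)² = 37.4286
r_3 = -21.3878 / 37.4286 = -0.571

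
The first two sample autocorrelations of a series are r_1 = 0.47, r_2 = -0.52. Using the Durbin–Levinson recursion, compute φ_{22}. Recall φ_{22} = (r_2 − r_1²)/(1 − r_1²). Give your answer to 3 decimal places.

-0.951

φ_{22} = (r_2 − r_1²) / (1 − r_1²)
r_1² = (0.47)² = 0.2209
Numerator = -0.52 − 0.2209 = -0.7409; denominator = 1 − 0.2209 = 0.7791
φ_{22} = -0.7409 / 0.7791 = -0.951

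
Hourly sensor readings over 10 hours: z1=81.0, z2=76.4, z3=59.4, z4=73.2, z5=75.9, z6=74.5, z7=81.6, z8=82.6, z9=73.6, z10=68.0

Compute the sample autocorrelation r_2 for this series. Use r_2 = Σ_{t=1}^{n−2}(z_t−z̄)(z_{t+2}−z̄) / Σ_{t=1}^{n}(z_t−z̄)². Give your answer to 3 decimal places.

Mean z̄ = (81.0 + 76.4 + 59.4 + 73.2 + 75.9 + 74.5 + 81.6 + 82.6 + 73.6 + 68.0)/10 = 74.6200
Numerator Σ_{t=1}^{8}(z_t−z̄)(z_{t+2}−z̄) = -170.9128
Denominator Σ(z_t−z̄)² = 436.4560
r_2 = -170.9128 / 436.4560 = -0.392

-0.392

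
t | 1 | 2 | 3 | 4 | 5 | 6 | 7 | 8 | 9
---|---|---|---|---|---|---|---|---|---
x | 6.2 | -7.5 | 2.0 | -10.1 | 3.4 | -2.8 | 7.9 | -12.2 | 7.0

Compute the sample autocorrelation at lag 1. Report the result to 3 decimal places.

-0.720

Mean x̄ = (6.2 − 7.5 + 2.0 − 10.1 + 3.4 − 2.8 + 7.9 − 12.2 + 7.0)/9 = -0.6778
Numerator Σ_{t=1}^{8}(x_t−x̄)(x_{t+1}−x̄) = -343.0005
Denominator Σ(x_t−x̄)² = 476.2156
r_1 = -343.0005 / 476.2156 = -0.720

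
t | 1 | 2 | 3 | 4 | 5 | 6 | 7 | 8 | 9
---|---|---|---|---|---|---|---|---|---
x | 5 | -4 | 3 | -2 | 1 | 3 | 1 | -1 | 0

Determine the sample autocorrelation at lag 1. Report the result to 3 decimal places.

Mean x̄ = (5 − 4 + 3 − 2 + 1 + 3 + 1 − 1 + 0)/9 = 0.6667
Numerator Σ_{t=1}^{8}(x_t−x̄)(x_{t+1}−x̄) = -36.1111
Denominator Σ(x_t−x̄)² = 62.0000
r_1 = -36.1111 / 62.0000 = -0.582

-0.582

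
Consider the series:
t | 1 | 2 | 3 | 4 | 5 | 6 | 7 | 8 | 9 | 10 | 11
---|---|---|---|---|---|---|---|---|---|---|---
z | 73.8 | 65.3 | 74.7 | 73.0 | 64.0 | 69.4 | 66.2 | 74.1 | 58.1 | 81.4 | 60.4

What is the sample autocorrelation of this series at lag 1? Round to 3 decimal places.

-0.717

Mean z̄ = (73.8 + 65.3 + 74.7 + 73.0 + 64.0 + 69.4 + 66.2 + 74.1 + 58.1 + 81.4 + 60.4)/11 = 69.1273
Numerator Σ_{t=1}^{10}(z_t−z̄)(z_{t+1}−z̄) = -351.5180
Denominator Σ(z_t−z̄)² = 490.5818
r_1 = -351.5180 / 490.5818 = -0.717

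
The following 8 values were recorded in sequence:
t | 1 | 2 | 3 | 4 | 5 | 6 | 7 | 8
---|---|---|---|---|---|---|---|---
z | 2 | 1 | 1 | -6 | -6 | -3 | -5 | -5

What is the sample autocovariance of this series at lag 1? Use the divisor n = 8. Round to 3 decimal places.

4.607

Mean z̄ = (2 + 1 + 1 − 6 − 6 − 3 − 5 − 5)/8 = -2.6250
Deviations: 4.6250, 3.6250, 3.6250, -3.3750, -3.3750, -0.3750, -2.3750, -2.3750
Σ_{t=1}^{7}(z_t−z̄)(z_{t+1}−z̄) = 36.8594
γ_1 = 36.8594 / 8 = 4.607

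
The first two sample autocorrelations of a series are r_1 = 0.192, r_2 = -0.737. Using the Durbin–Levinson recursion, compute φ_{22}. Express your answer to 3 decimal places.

φ_{22} = (r_2 − r_1²) / (1 − r_1²)
r_1² = (0.192)² = 0.036864
Numerator = -0.737 − 0.0369 = -0.7739; denominator = 1 − 0.0369 = 0.9631
φ_{22} = -0.7739 / 0.9631 = -0.803

-0.803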